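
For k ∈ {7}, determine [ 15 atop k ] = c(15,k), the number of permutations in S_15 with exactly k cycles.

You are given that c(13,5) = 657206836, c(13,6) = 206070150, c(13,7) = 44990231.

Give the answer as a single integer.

i=14: T(14,6)=657206836+13·206070150=3336118786 | T(14,7)=206070150+13·44990231=790943153
i=15: T(15,7)=3336118786+14·790943153=14409322928
Read c(15,7) = 14409322928.

14409322928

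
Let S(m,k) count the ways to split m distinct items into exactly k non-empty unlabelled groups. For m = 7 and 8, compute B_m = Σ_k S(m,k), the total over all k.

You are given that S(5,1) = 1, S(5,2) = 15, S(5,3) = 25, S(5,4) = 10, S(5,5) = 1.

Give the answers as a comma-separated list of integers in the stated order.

row 6: T[6][1]=1·1+0=1  T[6][2]=2·15+1=31  T[6][3]=3·25+15=90  T[6][4]=4·10+25=65  T[6][5]=5·1+10=15  T[6][6]=6·0+1=1
row 7: T[7][1]=1·1+0=1  T[7][2]=2·31+1=63  T[7][3]=3·90+31=301  T[7][4]=4·65+90=350  T[7][5]=5·15+65=140  T[7][6]=6·1+15=21  T[7][7]=7·0+1=1
row 8: T[8][1]=1·1+0=1  T[8][2]=2·63+1=127  T[8][3]=3·301+63=966  T[8][4]=4·350+301=1701  T[8][5]=5·140+350=1050  T[8][6]=6·21+140=266  T[8][7]=7·1+21=28  T[8][8]=8·0+1=1
B_7 = ΣS(7,k) = 1+63+301+350+140+21+1 = 877
B_8 = ΣS(8,k) = 1+127+966+1701+1050+266+28+1 = 4140

877, 4140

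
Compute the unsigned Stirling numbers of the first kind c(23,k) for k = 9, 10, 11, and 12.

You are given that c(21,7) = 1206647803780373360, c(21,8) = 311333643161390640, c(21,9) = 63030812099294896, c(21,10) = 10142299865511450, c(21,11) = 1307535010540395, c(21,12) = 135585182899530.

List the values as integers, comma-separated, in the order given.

43714229649594412832, 7707401101297361068, 1103230881185949736, 129006659818331295

row 22: T[22][8]=21·311333643161390640+1206647803780373360=7744654310169576800  T[22][9]=21·63030812099294896+311333643161390640=1634980697246583456  T[22][10]=21·10142299865511450+63030812099294896=276019109275035346  T[22][11]=21·1307535010540395+10142299865511450=37600535086859745  T[22][12]=21·135585182899530+1307535010540395=4154823851430525
row 23: T[23][9]=22·1634980697246583456+7744654310169576800=43714229649594412832  T[23][10]=22·276019109275035346+1634980697246583456=7707401101297361068  T[23][11]=22·37600535086859745+276019109275035346=1103230881185949736  T[23][12]=22·4154823851430525+37600535086859745=129006659818331295
Read c(23,9) = 43714229649594412832, c(23,10) = 7707401101297361068, c(23,11) = 1103230881185949736, c(23,12) = 129006659818331295.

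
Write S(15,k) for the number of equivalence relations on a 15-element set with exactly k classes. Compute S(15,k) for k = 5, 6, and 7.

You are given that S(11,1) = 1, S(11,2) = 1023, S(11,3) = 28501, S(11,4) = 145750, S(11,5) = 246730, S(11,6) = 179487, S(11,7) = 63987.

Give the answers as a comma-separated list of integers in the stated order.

210766920, 420693273, 408741333

row 12: T[12][2]=2·1023+1=2047  T[12][3]=3·28501+1023=86526  T[12][4]=4·145750+28501=611501  T[12][5]=5·246730+145750=1379400  T[12][6]=6·179487+246730=1323652  T[12][7]=7·63987+179487=627396
row 13: T[13][3]=3·86526+2047=261625  T[13][4]=4·611501+86526=2532530  T[13][5]=5·1379400+611501=7508501  T[13][6]=6·1323652+1379400=9321312  T[13][7]=7·627396+1323652=5715424
row 14: T[14][4]=4·2532530+261625=10391745  T[14][5]=5·7508501+2532530=40075035  T[14][6]=6·9321312+7508501=63436373  T[14][7]=7·5715424+9321312=49329280
row 15: T[15][5]=5·40075035+10391745=210766920  T[15][6]=6·63436373+40075035=420693273  T[15][7]=7·49329280+63436373=408741333
Read S(15,5) = 210766920, S(15,6) = 420693273, S(15,7) = 408741333.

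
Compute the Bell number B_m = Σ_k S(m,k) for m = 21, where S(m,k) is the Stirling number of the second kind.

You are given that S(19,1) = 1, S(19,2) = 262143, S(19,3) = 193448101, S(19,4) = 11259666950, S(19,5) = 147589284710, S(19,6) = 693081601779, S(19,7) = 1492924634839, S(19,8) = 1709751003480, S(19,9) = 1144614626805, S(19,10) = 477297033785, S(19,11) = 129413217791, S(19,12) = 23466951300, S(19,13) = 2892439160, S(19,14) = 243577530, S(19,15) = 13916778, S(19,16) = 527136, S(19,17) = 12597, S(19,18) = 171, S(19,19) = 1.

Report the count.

474869816156751

@20  (20,1):1·1+0→1, (20,2):262143·2+1→524287, (20,3):193448101·3+262143→580606446, (20,4):11259666950·4+193448101→45232115901, (20,5):147589284710·5+11259666950→749206090500, (20,6):693081601779·6+147589284710→4306078895384, (20,7):1492924634839·7+693081601779→11143554045652, (20,8):1709751003480·8+1492924634839→15170932662679, (20,9):1144614626805·9+1709751003480→12011282644725, (20,10):477297033785·10+1144614626805→5917584964655, (20,11):129413217791·11+477297033785→1900842429486, (20,12):23466951300·12+129413217791→411016633391, (20,13):2892439160·13+23466951300→61068660380, (20,14):243577530·14+2892439160→6302524580, (20,15):13916778·15+243577530→452329200, (20,16):527136·16+13916778→22350954, (20,17):12597·17+527136→741285, (20,18):171·18+12597→15675, (20,19):1·19+171→190, (20,20):0·20+1→1
@21  (21,1):1·1+0→1, (21,2):524287·2+1→1048575, (21,3):580606446·3+524287→1742343625, (21,4):45232115901·4+580606446→181509070050, (21,5):749206090500·5+45232115901→3791262568401, (21,6):4306078895384·6+749206090500→26585679462804, (21,7):11143554045652·7+4306078895384→82310957214948, (21,8):15170932662679·8+11143554045652→132511015347084, (21,9):12011282644725·9+15170932662679→123272476465204, (21,10):5917584964655·10+12011282644725→71187132291275, (21,11):1900842429486·11+5917584964655→26826851689001, (21,12):411016633391·12+1900842429486→6833042030178, (21,13):61068660380·13+411016633391→1204909218331, (21,14):6302524580·14+61068660380→149304004500, (21,15):452329200·15+6302524580→13087462580, (21,16):22350954·16+452329200→809944464, (21,17):741285·17+22350954→34952799, (21,18):15675·18+741285→1023435, (21,19):190·19+15675→19285, (21,20):1·20+190→210, (21,21):0·21+1→1
B_21 = ΣS(21,k) = 1+1048575+1742343625+181509070050+3791262568401+26585679462804+82310957214948+132511015347084+123272476465204+71187132291275+26826851689001+6833042030178+1204909218331+149304004500+13087462580+809944464+34952799+1023435+19285+210+1 = 474869816156751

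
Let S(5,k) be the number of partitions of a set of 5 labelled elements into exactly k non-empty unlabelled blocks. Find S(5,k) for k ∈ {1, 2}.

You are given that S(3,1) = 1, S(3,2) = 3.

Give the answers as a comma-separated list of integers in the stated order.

1, 15

i=4: T(4,1)=0+1·1=1 | T(4,2)=1+2·3=7
i=5: T(5,1)=0+1·1=1 | T(5,2)=1+2·7=15
Read S(5,1) = 1, S(5,2) = 15.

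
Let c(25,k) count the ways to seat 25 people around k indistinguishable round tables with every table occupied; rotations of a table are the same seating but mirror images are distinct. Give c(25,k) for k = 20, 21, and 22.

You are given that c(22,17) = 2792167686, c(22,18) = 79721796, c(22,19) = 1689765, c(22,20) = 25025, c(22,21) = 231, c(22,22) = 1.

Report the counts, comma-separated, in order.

11276842500, 238810495, 3795000

row 23: T[23][18]=22·79721796+2792167686=4546047198  T[23][19]=22·1689765+79721796=116896626  T[23][20]=22·25025+1689765=2240315  T[23][21]=22·231+25025=30107  T[23][22]=22·1+231=253
row 24: T[24][19]=23·116896626+4546047198=7234669596  T[24][20]=23·2240315+116896626=168423871  T[24][21]=23·30107+2240315=2932776  T[24][22]=23·253+30107=35926
row 25: T[25][20]=24·168423871+7234669596=11276842500  T[25][21]=24·2932776+168423871=238810495  T[25][22]=24·35926+2932776=3795000
Read c(25,20) = 11276842500, c(25,21) = 238810495, c(25,22) = 3795000.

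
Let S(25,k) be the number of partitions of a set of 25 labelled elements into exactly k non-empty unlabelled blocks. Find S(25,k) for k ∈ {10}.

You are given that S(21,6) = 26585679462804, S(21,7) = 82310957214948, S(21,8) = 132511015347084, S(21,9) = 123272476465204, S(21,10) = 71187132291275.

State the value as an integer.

1203163392175387500

i=22: T(22,7)=26585679462804+7·82310957214948=602762379967440 | T(22,8)=82310957214948+8·132511015347084=1142399079991620 | T(22,9)=132511015347084+9·123272476465204=1241963303533920 | T(22,10)=123272476465204+10·71187132291275=835143799377954
i=23: T(23,8)=602762379967440+8·1142399079991620=9741955019900400 | T(23,9)=1142399079991620+9·1241963303533920=12320068811796900 | T(23,10)=1241963303533920+10·835143799377954=9593401297313460
i=24: T(24,9)=9741955019900400+9·12320068811796900=120622574326072500 | T(24,10)=12320068811796900+10·9593401297313460=108254081784931500
i=25: T(25,10)=120622574326072500+10·108254081784931500=1203163392175387500
Read S(25,10) = 1203163392175387500.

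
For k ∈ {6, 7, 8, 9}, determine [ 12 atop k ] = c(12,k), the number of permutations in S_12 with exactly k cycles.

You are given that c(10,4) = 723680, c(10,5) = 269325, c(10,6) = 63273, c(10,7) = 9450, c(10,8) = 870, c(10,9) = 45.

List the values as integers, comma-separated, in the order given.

row 11: T[11][5]=10·269325+723680=3416930  T[11][6]=10·63273+269325=902055  T[11][7]=10·9450+63273=157773  T[11][8]=10·870+9450=18150  T[11][9]=10·45+870=1320
row 12: T[12][6]=11·902055+3416930=13339535  T[12][7]=11·157773+902055=2637558  T[12][8]=11·18150+157773=357423  T[12][9]=11·1320+18150=32670
Read c(12,6) = 13339535, c(12,7) = 2637558, c(12,8) = 357423, c(12,9) = 32670.

13339535, 2637558, 357423, 32670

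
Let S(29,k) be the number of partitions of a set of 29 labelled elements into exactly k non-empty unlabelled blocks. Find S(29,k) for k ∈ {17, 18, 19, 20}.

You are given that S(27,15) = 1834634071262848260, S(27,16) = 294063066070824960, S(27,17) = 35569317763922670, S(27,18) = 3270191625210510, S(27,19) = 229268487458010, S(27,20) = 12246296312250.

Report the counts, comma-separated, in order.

21818248085373723570, 2598531274376323650, 239332331869053150, 17110181160972900

@28  (28,16):294063066070824960·16+1834634071262848260→6539643128396047620, (28,17):35569317763922670·17+294063066070824960→898741468057510350, (28,18):3270191625210510·18+35569317763922670→94432767017711850, (28,19):229268487458010·19+3270191625210510→7626292886912700, (28,20):12246296312250·20+229268487458010→474194413703010
@29  (29,17):898741468057510350·17+6539643128396047620→21818248085373723570, (29,18):94432767017711850·18+898741468057510350→2598531274376323650, (29,19):7626292886912700·19+94432767017711850→239332331869053150, (29,20):474194413703010·20+7626292886912700→17110181160972900
Read S(29,17) = 21818248085373723570, S(29,18) = 2598531274376323650, S(29,19) = 239332331869053150, S(29,20) = 17110181160972900.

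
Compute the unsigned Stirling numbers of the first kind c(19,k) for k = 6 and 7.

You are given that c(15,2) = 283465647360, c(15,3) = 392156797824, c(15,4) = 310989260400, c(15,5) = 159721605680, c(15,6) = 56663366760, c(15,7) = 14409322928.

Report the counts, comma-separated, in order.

r16: T_16,3=15×392156797824+283465647360=6165817614720; T_16,4=15×310989260400+392156797824=5056995703824; T_16,5=15×159721605680+310989260400=2706813345600; T_16,6=15×56663366760+159721605680=1009672107080; T_16,7=15×14409322928+56663366760=272803210680
r17: T_17,4=16×5056995703824+6165817614720=87077748875904; T_17,5=16×2706813345600+5056995703824=48366009233424; T_17,6=16×1009672107080+2706813345600=18861567058880; T_17,7=16×272803210680+1009672107080=5374523477960
r18: T_18,5=17×48366009233424+87077748875904=909299905844112; T_18,6=17×18861567058880+48366009233424=369012649234384; T_18,7=17×5374523477960+18861567058880=110228466184200
r19: T_19,6=18×369012649234384+909299905844112=7551527592063024; T_19,7=18×110228466184200+369012649234384=2353125040549984
Read c(19,6) = 7551527592063024, c(19,7) = 2353125040549984.

7551527592063024, 2353125040549984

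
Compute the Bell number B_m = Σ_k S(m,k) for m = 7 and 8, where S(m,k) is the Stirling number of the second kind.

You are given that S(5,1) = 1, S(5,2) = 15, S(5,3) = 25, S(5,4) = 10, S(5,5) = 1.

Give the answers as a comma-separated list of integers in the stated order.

r6: T_6,1=1×1+0=1; T_6,2=2×15+1=31; T_6,3=3×25+15=90; T_6,4=4×10+25=65; T_6,5=5×1+10=15; T_6,6=6×0+1=1
r7: T_7,1=1×1+0=1; T_7,2=2×31+1=63; T_7,3=3×90+31=301; T_7,4=4×65+90=350; T_7,5=5×15+65=140; T_7,6=6×1+15=21; T_7,7=7×0+1=1
r8: T_8,1=1×1+0=1; T_8,2=2×63+1=127; T_8,3=3×301+63=966; T_8,4=4×350+301=1701; T_8,5=5×140+350=1050; T_8,6=6×21+140=266; T_8,7=7×1+21=28; T_8,8=8×0+1=1
B_7 = ΣS(7,k) = 1+63+301+350+140+21+1 = 877
B_8 = ΣS(8,k) = 1+127+966+1701+1050+266+28+1 = 4140

877, 4140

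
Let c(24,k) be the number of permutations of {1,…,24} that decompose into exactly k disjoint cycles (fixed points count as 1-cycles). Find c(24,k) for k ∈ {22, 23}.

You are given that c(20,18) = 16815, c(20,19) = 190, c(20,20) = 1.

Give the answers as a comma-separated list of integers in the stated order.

35926, 276

r21: T_21,19=20×190+16815=20615; T_21,20=20×1+190=210; T_21,21=20×0+1=1
r22: T_22,20=21×210+20615=25025; T_22,21=21×1+210=231; T_22,22=21×0+1=1
r23: T_23,21=22×231+25025=30107; T_23,22=22×1+231=253; T_23,23=22×0+1=1
r24: T_24,22=23×253+30107=35926; T_24,23=23×1+253=276
Read c(24,22) = 35926, c(24,23) = 276.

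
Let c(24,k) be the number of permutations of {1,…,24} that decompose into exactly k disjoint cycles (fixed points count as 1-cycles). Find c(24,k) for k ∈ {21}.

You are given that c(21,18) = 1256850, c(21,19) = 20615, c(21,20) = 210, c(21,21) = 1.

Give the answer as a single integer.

@22  (22,19):20615·21+1256850→1689765, (22,20):210·21+20615→25025, (22,21):1·21+210→231
@23  (23,20):25025·22+1689765→2240315, (23,21):231·22+25025→30107
@24  (24,21):30107·23+2240315→2932776
Read c(24,21) = 2932776.

2932776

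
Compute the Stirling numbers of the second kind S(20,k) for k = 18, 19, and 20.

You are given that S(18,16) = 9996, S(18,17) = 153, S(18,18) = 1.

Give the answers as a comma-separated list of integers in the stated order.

i=19: T(19,17)=9996+17·153=12597 | T(19,18)=153+18·1=171 | T(19,19)=1+19·0=1
i=20: T(20,18)=12597+18·171=15675 | T(20,19)=171+19·1=190 | T(20,20)=1+20·0=1
Read S(20,18) = 15675, S(20,19) = 190, S(20,20) = 1.

15675, 190, 1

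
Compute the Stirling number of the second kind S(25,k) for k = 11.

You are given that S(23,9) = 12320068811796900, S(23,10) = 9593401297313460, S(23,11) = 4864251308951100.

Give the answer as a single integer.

802355904438462660

[24] T[24,10]:10*9593401297313460+12320068811796900=108254081784931500 · T[24,11]:11*4864251308951100+9593401297313460=63100165695775560
[25] T[25,11]:11*63100165695775560+108254081784931500=802355904438462660
Read S(25,11) = 802355904438462660.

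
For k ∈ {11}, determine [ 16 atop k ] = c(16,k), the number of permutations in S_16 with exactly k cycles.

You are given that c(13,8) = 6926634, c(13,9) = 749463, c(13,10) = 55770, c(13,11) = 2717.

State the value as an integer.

78558480

[14] T[14,9]:13*749463+6926634=16669653 · T[14,10]:13*55770+749463=1474473 · T[14,11]:13*2717+55770=91091
[15] T[15,10]:14*1474473+16669653=37312275 · T[15,11]:14*91091+1474473=2749747
[16] T[16,11]:15*2749747+37312275=78558480
Read c(16,11) = 78558480.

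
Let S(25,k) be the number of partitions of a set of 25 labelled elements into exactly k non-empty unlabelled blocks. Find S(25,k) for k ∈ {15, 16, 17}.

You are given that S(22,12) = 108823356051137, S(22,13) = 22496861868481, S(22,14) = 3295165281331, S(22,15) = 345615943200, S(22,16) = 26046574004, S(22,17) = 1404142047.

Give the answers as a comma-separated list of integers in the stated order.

4299394655347200, 526655161695960, 48063331393110

i=23: T(23,13)=108823356051137+13·22496861868481=401282560341390 | T(23,14)=22496861868481+14·3295165281331=68629175807115 | T(23,15)=3295165281331+15·345615943200=8479404429331 | T(23,16)=345615943200+16·26046574004=762361127264 | T(23,17)=26046574004+17·1404142047=49916988803
i=24: T(24,14)=401282560341390+14·68629175807115=1362091021641000 | T(24,15)=68629175807115+15·8479404429331=195820242247080 | T(24,16)=8479404429331+16·762361127264=20677182465555 | T(24,17)=762361127264+17·49916988803=1610949936915
i=25: T(25,15)=1362091021641000+15·195820242247080=4299394655347200 | T(25,16)=195820242247080+16·20677182465555=526655161695960 | T(25,17)=20677182465555+17·1610949936915=48063331393110
Read S(25,15) = 4299394655347200, S(25,16) = 526655161695960, S(25,17) = 48063331393110.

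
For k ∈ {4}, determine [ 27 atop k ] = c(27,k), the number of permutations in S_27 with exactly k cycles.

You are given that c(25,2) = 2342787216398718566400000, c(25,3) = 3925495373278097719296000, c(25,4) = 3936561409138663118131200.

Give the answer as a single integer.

2761307967193712729035776000

r26: T_26,3=25×3925495373278097719296000+2342787216398718566400000=100480171548351161548800000; T_26,4=25×3936561409138663118131200+3925495373278097719296000=102339530601744675672576000
r27: T_27,4=26×102339530601744675672576000+100480171548351161548800000=2761307967193712729035776000
Read c(27,4) = 2761307967193712729035776000.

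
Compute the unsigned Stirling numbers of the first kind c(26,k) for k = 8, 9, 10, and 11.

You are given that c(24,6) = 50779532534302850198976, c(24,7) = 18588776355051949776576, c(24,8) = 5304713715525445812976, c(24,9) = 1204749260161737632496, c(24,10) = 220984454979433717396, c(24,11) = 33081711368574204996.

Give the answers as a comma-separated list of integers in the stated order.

i=25: T(25,7)=50779532534302850198976+24·18588776355051949776576=496910165055549644836800 | T(25,8)=18588776355051949776576+24·5304713715525445812976=145901905527662649288000 | T(25,9)=5304713715525445812976+24·1204749260161737632496=34218695959407148992880 | T(25,10)=1204749260161737632496+24·220984454979433717396=6508376179668146850000 | T(25,11)=220984454979433717396+24·33081711368574204996=1014945527825214637300
i=26: T(26,8)=496910165055549644836800+25·145901905527662649288000=4144457803247115877036800 | T(26,9)=145901905527662649288000+25·34218695959407148992880=1001369304512841374110000 | T(26,10)=34218695959407148992880+25·6508376179668146850000=196928100451110820242880 | T(26,11)=6508376179668146850000+25·1014945527825214637300=31882014375298512782500
Read c(26,8) = 4144457803247115877036800, c(26,9) = 1001369304512841374110000, c(26,10) = 196928100451110820242880, c(26,11) = 31882014375298512782500.

4144457803247115877036800, 1001369304512841374110000, 196928100451110820242880, 31882014375298512782500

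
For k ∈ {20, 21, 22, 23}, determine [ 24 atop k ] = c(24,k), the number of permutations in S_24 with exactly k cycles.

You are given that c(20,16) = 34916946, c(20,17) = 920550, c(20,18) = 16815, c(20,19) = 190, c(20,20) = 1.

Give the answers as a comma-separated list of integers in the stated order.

168423871, 2932776, 35926, 276

row 21: T[21][17]=20·920550+34916946=53327946  T[21][18]=20·16815+920550=1256850  T[21][19]=20·190+16815=20615  T[21][20]=20·1+190=210  T[21][21]=20·0+1=1
row 22: T[22][18]=21·1256850+53327946=79721796  T[22][19]=21·20615+1256850=1689765  T[22][20]=21·210+20615=25025  T[22][21]=21·1+210=231  T[22][22]=21·0+1=1
row 23: T[23][19]=22·1689765+79721796=116896626  T[23][20]=22·25025+1689765=2240315  T[23][21]=22·231+25025=30107  T[23][22]=22·1+231=253  T[23][23]=22·0+1=1
row 24: T[24][20]=23·2240315+116896626=168423871  T[24][21]=23·30107+2240315=2932776  T[24][22]=23·253+30107=35926  T[24][23]=23·1+253=276
Read c(24,20) = 168423871, c(24,21) = 2932776, c(24,22) = 35926, c(24,23) = 276.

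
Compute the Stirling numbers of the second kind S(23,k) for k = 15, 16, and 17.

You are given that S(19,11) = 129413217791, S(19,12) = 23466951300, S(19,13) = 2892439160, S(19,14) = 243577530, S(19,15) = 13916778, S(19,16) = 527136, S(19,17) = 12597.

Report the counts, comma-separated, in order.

8479404429331, 762361127264, 49916988803

[20] T[20,12]:12*23466951300+129413217791=411016633391 · T[20,13]:13*2892439160+23466951300=61068660380 · T[20,14]:14*243577530+2892439160=6302524580 · T[20,15]:15*13916778+243577530=452329200 · T[20,16]:16*527136+13916778=22350954 · T[20,17]:17*12597+527136=741285
[21] T[21,13]:13*61068660380+411016633391=1204909218331 · T[21,14]:14*6302524580+61068660380=149304004500 · T[21,15]:15*452329200+6302524580=13087462580 · T[21,16]:16*22350954+452329200=809944464 · T[21,17]:17*741285+22350954=34952799
[22] T[22,14]:14*149304004500+1204909218331=3295165281331 · T[22,15]:15*13087462580+149304004500=345615943200 · T[22,16]:16*809944464+13087462580=26046574004 · T[22,17]:17*34952799+809944464=1404142047
[23] T[23,15]:15*345615943200+3295165281331=8479404429331 · T[23,16]:16*26046574004+345615943200=762361127264 · T[23,17]:17*1404142047+26046574004=49916988803
Read S(23,15) = 8479404429331, S(23,16) = 762361127264, S(23,17) = 49916988803.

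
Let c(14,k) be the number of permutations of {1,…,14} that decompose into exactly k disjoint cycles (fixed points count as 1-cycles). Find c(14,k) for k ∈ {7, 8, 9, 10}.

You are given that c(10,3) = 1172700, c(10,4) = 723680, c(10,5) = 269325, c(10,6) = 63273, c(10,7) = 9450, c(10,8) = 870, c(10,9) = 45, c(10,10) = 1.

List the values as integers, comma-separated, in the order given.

i=11: T(11,4)=1172700+10·723680=8409500 | T(11,5)=723680+10·269325=3416930 | T(11,6)=269325+10·63273=902055 | T(11,7)=63273+10·9450=157773 | T(11,8)=9450+10·870=18150 | T(11,9)=870+10·45=1320 | T(11,10)=45+10·1=55
i=12: T(12,5)=8409500+11·3416930=45995730 | T(12,6)=3416930+11·902055=13339535 | T(12,7)=902055+11·157773=2637558 | T(12,8)=157773+11·18150=357423 | T(12,9)=18150+11·1320=32670 | T(12,10)=1320+11·55=1925
i=13: T(13,6)=45995730+12·13339535=206070150 | T(13,7)=13339535+12·2637558=44990231 | T(13,8)=2637558+12·357423=6926634 | T(13,9)=357423+12·32670=749463 | T(13,10)=32670+12·1925=55770
i=14: T(14,7)=206070150+13·44990231=790943153 | T(14,8)=44990231+13·6926634=135036473 | T(14,9)=6926634+13·749463=16669653 | T(14,10)=749463+13·55770=1474473
Read c(14,7) = 790943153, c(14,8) = 135036473, c(14,9) = 16669653, c(14,10) = 1474473.

790943153, 135036473, 16669653, 1474473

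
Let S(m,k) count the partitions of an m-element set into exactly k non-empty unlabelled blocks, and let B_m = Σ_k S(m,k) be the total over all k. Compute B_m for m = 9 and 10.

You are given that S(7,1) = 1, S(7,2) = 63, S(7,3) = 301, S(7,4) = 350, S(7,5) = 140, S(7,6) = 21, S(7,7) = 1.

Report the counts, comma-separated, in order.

21147, 115975

@8  (8,1):1·1+0→1, (8,2):63·2+1→127, (8,3):301·3+63→966, (8,4):350·4+301→1701, (8,5):140·5+350→1050, (8,6):21·6+140→266, (8,7):1·7+21→28, (8,8):0·8+1→1
@9  (9,1):1·1+0→1, (9,2):127·2+1→255, (9,3):966·3+127→3025, (9,4):1701·4+966→7770, (9,5):1050·5+1701→6951, (9,6):266·6+1050→2646, (9,7):28·7+266→462, (9,8):1·8+28→36, (9,9):0·9+1→1
@10  (10,1):1·1+0→1, (10,2):255·2+1→511, (10,3):3025·3+255→9330, (10,4):7770·4+3025→34105, (10,5):6951·5+7770→42525, (10,6):2646·6+6951→22827, (10,7):462·7+2646→5880, (10,8):36·8+462→750, (10,9):1·9+36→45, (10,10):0·10+1→1
B_9 = ΣS(9,k) = 1+255+3025+7770+6951+2646+462+36+1 = 21147
B_10 = ΣS(10,k) = 1+511+9330+34105+42525+22827+5880+750+45+1 = 115975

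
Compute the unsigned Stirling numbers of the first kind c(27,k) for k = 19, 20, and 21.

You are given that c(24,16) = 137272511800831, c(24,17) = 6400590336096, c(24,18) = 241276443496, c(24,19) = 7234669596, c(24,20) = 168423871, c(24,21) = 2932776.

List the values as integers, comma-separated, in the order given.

i=25: T(25,17)=137272511800831+24·6400590336096=290886679867135 | T(25,18)=6400590336096+24·241276443496=12191224980000 | T(25,19)=241276443496+24·7234669596=414908513800 | T(25,20)=7234669596+24·168423871=11276842500 | T(25,21)=168423871+24·2932776=238810495
i=26: T(26,18)=290886679867135+25·12191224980000=595667304367135 | T(26,19)=12191224980000+25·414908513800=22563937825000 | T(26,20)=414908513800+25·11276842500=696829576300 | T(26,21)=11276842500+25·238810495=17247104875
i=27: T(27,19)=595667304367135+26·22563937825000=1182329687817135 | T(27,20)=22563937825000+26·696829576300=40681506808800 | T(27,21)=696829576300+26·17247104875=1145254303050
Read c(27,19) = 1182329687817135, c(27,20) = 40681506808800, c(27,21) = 1145254303050.

1182329687817135, 40681506808800, 1145254303050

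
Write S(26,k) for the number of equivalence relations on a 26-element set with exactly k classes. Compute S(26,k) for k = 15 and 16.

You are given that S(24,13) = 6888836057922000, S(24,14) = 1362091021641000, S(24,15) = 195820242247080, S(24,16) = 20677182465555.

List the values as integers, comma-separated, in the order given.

r25: T_25,14=14×1362091021641000+6888836057922000=25958110360896000; T_25,15=15×195820242247080+1362091021641000=4299394655347200; T_25,16=16×20677182465555+195820242247080=526655161695960
r26: T_26,15=15×4299394655347200+25958110360896000=90449030191104000; T_26,16=16×526655161695960+4299394655347200=12725877242482560
Read S(26,15) = 90449030191104000, S(26,16) = 12725877242482560.

90449030191104000, 12725877242482560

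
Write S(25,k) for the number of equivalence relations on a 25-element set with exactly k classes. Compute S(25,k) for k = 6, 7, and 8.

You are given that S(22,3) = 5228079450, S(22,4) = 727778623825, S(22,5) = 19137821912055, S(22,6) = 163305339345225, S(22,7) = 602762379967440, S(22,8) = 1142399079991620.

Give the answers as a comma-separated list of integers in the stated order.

37026417000002430, 227832482998716310, 690223721118368580

row 23: T[23][4]=4·727778623825+5228079450=2916342574750  T[23][5]=5·19137821912055+727778623825=96416888184100  T[23][6]=6·163305339345225+19137821912055=998969857983405  T[23][7]=7·602762379967440+163305339345225=4382641999117305  T[23][8]=8·1142399079991620+602762379967440=9741955019900400
row 24: T[24][5]=5·96416888184100+2916342574750=485000783495250  T[24][6]=6·998969857983405+96416888184100=6090236036084530  T[24][7]=7·4382641999117305+998969857983405=31677463851804540  T[24][8]=8·9741955019900400+4382641999117305=82318282158320505
row 25: T[25][6]=6·6090236036084530+485000783495250=37026417000002430  T[25][7]=7·31677463851804540+6090236036084530=227832482998716310  T[25][8]=8·82318282158320505+31677463851804540=690223721118368580
Read S(25,6) = 37026417000002430, S(25,7) = 227832482998716310, S(25,8) = 690223721118368580.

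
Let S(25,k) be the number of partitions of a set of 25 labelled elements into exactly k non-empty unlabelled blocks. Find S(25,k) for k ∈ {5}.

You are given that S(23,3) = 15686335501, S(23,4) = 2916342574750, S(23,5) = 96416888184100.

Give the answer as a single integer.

2436684974110751

r24: T_24,4=4×2916342574750+15686335501=11681056634501; T_24,5=5×96416888184100+2916342574750=485000783495250
r25: T_25,5=5×485000783495250+11681056634501=2436684974110751
Read S(25,5) = 2436684974110751.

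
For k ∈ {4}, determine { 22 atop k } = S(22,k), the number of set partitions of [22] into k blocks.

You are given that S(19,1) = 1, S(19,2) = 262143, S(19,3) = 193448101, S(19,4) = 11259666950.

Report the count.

[20] T[20,2]:2*262143+1=524287 · T[20,3]:3*193448101+262143=580606446 · T[20,4]:4*11259666950+193448101=45232115901
[21] T[21,3]:3*580606446+524287=1742343625 · T[21,4]:4*45232115901+580606446=181509070050
[22] T[22,4]:4*181509070050+1742343625=727778623825
Read S(22,4) = 727778623825.

727778623825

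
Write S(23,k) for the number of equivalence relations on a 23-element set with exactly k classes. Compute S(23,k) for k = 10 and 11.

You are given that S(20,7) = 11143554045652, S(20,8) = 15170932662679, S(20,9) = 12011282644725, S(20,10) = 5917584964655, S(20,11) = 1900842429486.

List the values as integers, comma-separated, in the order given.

@21  (21,8):15170932662679·8+11143554045652→132511015347084, (21,9):12011282644725·9+15170932662679→123272476465204, (21,10):5917584964655·10+12011282644725→71187132291275, (21,11):1900842429486·11+5917584964655→26826851689001
@22  (22,9):123272476465204·9+132511015347084→1241963303533920, (22,10):71187132291275·10+123272476465204→835143799377954, (22,11):26826851689001·11+71187132291275→366282500870286
@23  (23,10):835143799377954·10+1241963303533920→9593401297313460, (23,11):366282500870286·11+835143799377954→4864251308951100
Read S(23,10) = 9593401297313460, S(23,11) = 4864251308951100.

9593401297313460, 4864251308951100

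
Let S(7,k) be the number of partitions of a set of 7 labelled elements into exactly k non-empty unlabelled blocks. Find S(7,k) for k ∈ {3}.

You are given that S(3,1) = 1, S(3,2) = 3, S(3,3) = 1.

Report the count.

r4: T_4,1=1×1+0=1; T_4,2=2×3+1=7; T_4,3=3×1+3=6
r5: T_5,1=1×1+0=1; T_5,2=2×7+1=15; T_5,3=3×6+7=25
r6: T_6,2=2×15+1=31; T_6,3=3×25+15=90
r7: T_7,3=3×90+31=301
Read S(7,3) = 301.

301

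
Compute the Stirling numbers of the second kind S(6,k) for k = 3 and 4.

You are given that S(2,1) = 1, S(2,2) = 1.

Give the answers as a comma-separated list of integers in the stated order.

90, 65

[3] T[3,1]:1*1+0=1 · T[3,2]:2*1+1=3 · T[3,3]:3*0+1=1
[4] T[4,1]:1*1+0=1 · T[4,2]:2*3+1=7 · T[4,3]:3*1+3=6 · T[4,4]:4*0+1=1
[5] T[5,2]:2*7+1=15 · T[5,3]:3*6+7=25 · T[5,4]:4*1+6=10
[6] T[6,3]:3*25+15=90 · T[6,4]:4*10+25=65
Read S(6,3) = 90, S(6,4) = 65.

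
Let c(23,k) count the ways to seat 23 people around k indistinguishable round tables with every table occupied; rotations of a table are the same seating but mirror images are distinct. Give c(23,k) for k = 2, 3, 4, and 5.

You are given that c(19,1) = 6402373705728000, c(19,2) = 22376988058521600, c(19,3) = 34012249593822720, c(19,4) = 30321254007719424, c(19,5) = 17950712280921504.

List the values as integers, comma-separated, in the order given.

4148476779335454720000, 6756146673770930688000, 6548684852703068697600, 4280722865357147142912

r20: T_20,1=19×6402373705728000+0=121645100408832000; T_20,2=19×22376988058521600+6402373705728000=431565146817638400; T_20,3=19×34012249593822720+22376988058521600=668609730341153280; T_20,4=19×30321254007719424+34012249593822720=610116075740491776; T_20,5=19×17950712280921504+30321254007719424=371384787345228000
r21: T_21,1=20×121645100408832000+0=2432902008176640000; T_21,2=20×431565146817638400+121645100408832000=8752948036761600000; T_21,3=20×668609730341153280+431565146817638400=13803759753640704000; T_21,4=20×610116075740491776+668609730341153280=12870931245150988800; T_21,5=20×371384787345228000+610116075740491776=8037811822645051776
r22: T_22,1=21×2432902008176640000+0=51090942171709440000; T_22,2=21×8752948036761600000+2432902008176640000=186244810780170240000; T_22,3=21×13803759753640704000+8752948036761600000=298631902863216384000; T_22,4=21×12870931245150988800+13803759753640704000=284093315901811468800; T_22,5=21×8037811822645051776+12870931245150988800=181664979520697076096
r23: T_23,2=22×186244810780170240000+51090942171709440000=4148476779335454720000; T_23,3=22×298631902863216384000+186244810780170240000=6756146673770930688000; T_23,4=22×284093315901811468800+298631902863216384000=6548684852703068697600; T_23,5=22×181664979520697076096+284093315901811468800=4280722865357147142912
Read c(23,2) = 4148476779335454720000, c(23,3) = 6756146673770930688000, c(23,4) = 6548684852703068697600, c(23,5) = 4280722865357147142912.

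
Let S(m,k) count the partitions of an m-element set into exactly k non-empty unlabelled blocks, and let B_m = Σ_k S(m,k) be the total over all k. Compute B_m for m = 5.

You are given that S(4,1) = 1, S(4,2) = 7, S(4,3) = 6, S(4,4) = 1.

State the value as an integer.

52

r5: T_5,1=1×1+0=1; T_5,2=2×7+1=15; T_5,3=3×6+7=25; T_5,4=4×1+6=10; T_5,5=5×0+1=1
B_5 = ΣS(5,k) = 1+15+25+10+1 = 52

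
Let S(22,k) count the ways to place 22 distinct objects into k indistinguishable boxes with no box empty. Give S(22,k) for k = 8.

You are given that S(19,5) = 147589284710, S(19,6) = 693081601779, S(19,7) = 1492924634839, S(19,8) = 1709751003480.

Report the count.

1142399079991620

i=20: T(20,6)=147589284710+6·693081601779=4306078895384 | T(20,7)=693081601779+7·1492924634839=11143554045652 | T(20,8)=1492924634839+8·1709751003480=15170932662679
i=21: T(21,7)=4306078895384+7·11143554045652=82310957214948 | T(21,8)=11143554045652+8·15170932662679=132511015347084
i=22: T(22,8)=82310957214948+8·132511015347084=1142399079991620
Read S(22,8) = 1142399079991620.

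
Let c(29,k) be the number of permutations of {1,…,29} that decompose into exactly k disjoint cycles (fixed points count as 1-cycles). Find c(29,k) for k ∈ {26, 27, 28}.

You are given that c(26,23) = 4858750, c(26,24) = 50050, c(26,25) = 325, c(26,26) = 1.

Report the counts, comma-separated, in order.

9642906, 78561, 406

row 27: T[27][24]=26·50050+4858750=6160050  T[27][25]=26·325+50050=58500  T[27][26]=26·1+325=351  T[27][27]=26·0+1=1
row 28: T[28][25]=27·58500+6160050=7739550  T[28][26]=27·351+58500=67977  T[28][27]=27·1+351=378  T[28][28]=27·0+1=1
row 29: T[29][26]=28·67977+7739550=9642906  T[29][27]=28·378+67977=78561  T[29][28]=28·1+378=406
Read c(29,26) = 9642906, c(29,27) = 78561, c(29,28) = 406.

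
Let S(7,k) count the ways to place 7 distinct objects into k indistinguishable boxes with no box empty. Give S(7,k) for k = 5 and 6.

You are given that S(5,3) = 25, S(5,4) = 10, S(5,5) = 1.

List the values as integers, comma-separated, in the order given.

140, 21

r6: T_6,4=4×10+25=65; T_6,5=5×1+10=15; T_6,6=6×0+1=1
r7: T_7,5=5×15+65=140; T_7,6=6×1+15=21
Read S(7,5) = 140, S(7,6) = 21.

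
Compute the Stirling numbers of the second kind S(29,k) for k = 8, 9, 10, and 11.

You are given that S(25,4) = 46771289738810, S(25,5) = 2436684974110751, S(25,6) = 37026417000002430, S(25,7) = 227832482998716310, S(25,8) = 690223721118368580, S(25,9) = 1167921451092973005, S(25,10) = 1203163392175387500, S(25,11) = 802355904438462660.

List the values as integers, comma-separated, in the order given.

i=26: T(26,5)=46771289738810+5·2436684974110751=12230196160292565 | T(26,6)=2436684974110751+6·37026417000002430=224595186974125331 | T(26,7)=37026417000002430+7·227832482998716310=1631853797991016600 | T(26,8)=227832482998716310+8·690223721118368580=5749622251945664950 | T(26,9)=690223721118368580+9·1167921451092973005=11201516780955125625 | T(26,10)=1167921451092973005+10·1203163392175387500=13199555372846848005 | T(26,11)=1203163392175387500+11·802355904438462660=10029078340998476760
i=27: T(27,6)=12230196160292565+6·224595186974125331=1359801318005044551 | T(27,7)=224595186974125331+7·1631853797991016600=11647571772911241531 | T(27,8)=1631853797991016600+8·5749622251945664950=47628831813556336200 | T(27,9)=5749622251945664950+9·11201516780955125625=106563273280541795575 | T(27,10)=11201516780955125625+10·13199555372846848005=143197070509423605675 | T(27,11)=13199555372846848005+11·10029078340998476760=123519417123830092365
i=28: T(28,7)=1359801318005044551+7·11647571772911241531=82892803728383735268 | T(28,8)=11647571772911241531+8·47628831813556336200=392678226281361931131 | T(28,9)=47628831813556336200+9·106563273280541795575=1006698291338432496375 | T(28,10)=106563273280541795575+10·143197070509423605675=1538533978374777852325 | T(28,11)=143197070509423605675+11·123519417123830092365=1501910658871554621690
i=29: T(29,8)=82892803728383735268+8·392678226281361931131=3224318613979279184316 | T(29,9)=392678226281361931131+9·1006698291338432496375=9452962848327254398506 | T(29,10)=1006698291338432496375+10·1538533978374777852325=16392038075086211019625 | T(29,11)=1538533978374777852325+11·1501910658871554621690=18059551225961878690915
Read S(29,8) = 3224318613979279184316, S(29,9) = 9452962848327254398506, S(29,10) = 16392038075086211019625, S(29,11) = 18059551225961878690915.

3224318613979279184316, 9452962848327254398506, 16392038075086211019625, 18059551225961878690915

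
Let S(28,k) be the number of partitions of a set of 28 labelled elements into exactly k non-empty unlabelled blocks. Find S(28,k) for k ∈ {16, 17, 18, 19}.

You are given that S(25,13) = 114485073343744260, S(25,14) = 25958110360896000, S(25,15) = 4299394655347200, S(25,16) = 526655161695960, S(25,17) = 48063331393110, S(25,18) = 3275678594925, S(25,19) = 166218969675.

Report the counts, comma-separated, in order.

@26  (26,14):25958110360896000·14+114485073343744260→477898618396288260, (26,15):4299394655347200·15+25958110360896000→90449030191104000, (26,16):526655161695960·16+4299394655347200→12725877242482560, (26,17):48063331393110·17+526655161695960→1343731795378830, (26,18):3275678594925·18+48063331393110→107025546101760, (26,19):166218969675·19+3275678594925→6433839018750
@27  (27,15):90449030191104000·15+477898618396288260→1834634071262848260, (27,16):12725877242482560·16+90449030191104000→294063066070824960, (27,17):1343731795378830·17+12725877242482560→35569317763922670, (27,18):107025546101760·18+1343731795378830→3270191625210510, (27,19):6433839018750·19+107025546101760→229268487458010
@28  (28,16):294063066070824960·16+1834634071262848260→6539643128396047620, (28,17):35569317763922670·17+294063066070824960→898741468057510350, (28,18):3270191625210510·18+35569317763922670→94432767017711850, (28,19):229268487458010·19+3270191625210510→7626292886912700
Read S(28,16) = 6539643128396047620, S(28,17) = 898741468057510350, S(28,18) = 94432767017711850, S(28,19) = 7626292886912700.

6539643128396047620, 898741468057510350, 94432767017711850, 7626292886912700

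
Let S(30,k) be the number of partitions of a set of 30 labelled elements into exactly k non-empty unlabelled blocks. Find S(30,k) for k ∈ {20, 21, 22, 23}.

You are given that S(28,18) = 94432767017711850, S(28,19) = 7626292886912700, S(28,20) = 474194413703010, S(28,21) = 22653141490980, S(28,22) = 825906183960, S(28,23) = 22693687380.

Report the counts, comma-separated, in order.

row 29: T[29][19]=19·7626292886912700+94432767017711850=239332331869053150  T[29][20]=20·474194413703010+7626292886912700=17110181160972900  T[29][21]=21·22653141490980+474194413703010=949910385013590  T[29][22]=22·825906183960+22653141490980=40823077538100  T[29][23]=23·22693687380+825906183960=1347860993700
row 30: T[30][20]=20·17110181160972900+239332331869053150=581535955088511150  T[30][21]=21·949910385013590+17110181160972900=37058299246258290  T[30][22]=22·40823077538100+949910385013590=1848018090851790  T[30][23]=23·1347860993700+40823077538100=71823880393200
Read S(30,20) = 581535955088511150, S(30,21) = 37058299246258290, S(30,22) = 1848018090851790, S(30,23) = 71823880393200.

581535955088511150, 37058299246258290, 1848018090851790, 71823880393200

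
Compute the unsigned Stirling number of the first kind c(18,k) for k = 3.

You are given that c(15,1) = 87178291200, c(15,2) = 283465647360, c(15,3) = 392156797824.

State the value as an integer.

1821602444624640

r16: T_16,1=15×87178291200+0=1307674368000; T_16,2=15×283465647360+87178291200=4339163001600; T_16,3=15×392156797824+283465647360=6165817614720
r17: T_17,2=16×4339163001600+1307674368000=70734282393600; T_17,3=16×6165817614720+4339163001600=102992244837120
r18: T_18,3=17×102992244837120+70734282393600=1821602444624640
Read c(18,3) = 1821602444624640.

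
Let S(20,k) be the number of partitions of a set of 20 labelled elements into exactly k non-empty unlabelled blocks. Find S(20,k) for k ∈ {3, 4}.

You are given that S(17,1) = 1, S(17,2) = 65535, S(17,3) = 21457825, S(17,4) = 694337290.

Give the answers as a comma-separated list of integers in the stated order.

580606446, 45232115901

row 18: T[18][1]=1·1+0=1  T[18][2]=2·65535+1=131071  T[18][3]=3·21457825+65535=64439010  T[18][4]=4·694337290+21457825=2798806985
row 19: T[19][2]=2·131071+1=262143  T[19][3]=3·64439010+131071=193448101  T[19][4]=4·2798806985+64439010=11259666950
row 20: T[20][3]=3·193448101+262143=580606446  T[20][4]=4·11259666950+193448101=45232115901
Read S(20,3) = 580606446, S(20,4) = 45232115901.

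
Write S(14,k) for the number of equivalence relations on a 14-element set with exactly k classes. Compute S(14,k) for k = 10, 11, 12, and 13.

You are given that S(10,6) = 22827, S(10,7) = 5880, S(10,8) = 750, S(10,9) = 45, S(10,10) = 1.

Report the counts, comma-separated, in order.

752752, 66066, 3367, 91

row 11: T[11][7]=7·5880+22827=63987  T[11][8]=8·750+5880=11880  T[11][9]=9·45+750=1155  T[11][10]=10·1+45=55  T[11][11]=11·0+1=1
row 12: T[12][8]=8·11880+63987=159027  T[12][9]=9·1155+11880=22275  T[12][10]=10·55+1155=1705  T[12][11]=11·1+55=66  T[12][12]=12·0+1=1
row 13: T[13][9]=9·22275+159027=359502  T[13][10]=10·1705+22275=39325  T[13][11]=11·66+1705=2431  T[13][12]=12·1+66=78  T[13][13]=13·0+1=1
row 14: T[14][10]=10·39325+359502=752752  T[14][11]=11·2431+39325=66066  T[14][12]=12·78+2431=3367  T[14][13]=13·1+78=91
Read S(14,10) = 752752, S(14,11) = 66066, S(14,12) = 3367, S(14,13) = 91.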